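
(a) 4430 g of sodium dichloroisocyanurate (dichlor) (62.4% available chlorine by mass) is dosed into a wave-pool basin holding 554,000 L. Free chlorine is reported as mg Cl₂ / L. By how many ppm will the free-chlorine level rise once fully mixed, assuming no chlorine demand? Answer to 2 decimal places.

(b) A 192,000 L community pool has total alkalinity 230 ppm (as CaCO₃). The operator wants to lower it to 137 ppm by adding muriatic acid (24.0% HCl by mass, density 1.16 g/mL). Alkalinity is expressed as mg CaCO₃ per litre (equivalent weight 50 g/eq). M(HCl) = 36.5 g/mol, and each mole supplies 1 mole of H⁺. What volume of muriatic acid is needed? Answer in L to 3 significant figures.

(a) Available chlorine delivered: 4430 g × 0.624 = 2764 g as Cl₂.
(a) Concentration rise: 2764 g / 554,000 L = 4.99 mg/L = 4.99 ppm.

(b) Alkalinity to neutralize: (230 − 137) = 93 mg/L as CaCO₃ × 192,000 L = 17,860 g as CaCO₃.
(b) Equivalents of H⁺ required: 17,860 ÷ 50 g/eq = 357.1 eq = 357.1 mol HCl.
(b) Mass of HCl: 357.1 × 36.5 = 13,030 g.
(b) Mass of 24.0% solution: 13,030 / 0.24 = 54,310 g.
(b) Volume: 54,310 g ÷ 1.16 g/mL = 46,820 mL.

(a) 4.99 ppm; (b) 46.8 L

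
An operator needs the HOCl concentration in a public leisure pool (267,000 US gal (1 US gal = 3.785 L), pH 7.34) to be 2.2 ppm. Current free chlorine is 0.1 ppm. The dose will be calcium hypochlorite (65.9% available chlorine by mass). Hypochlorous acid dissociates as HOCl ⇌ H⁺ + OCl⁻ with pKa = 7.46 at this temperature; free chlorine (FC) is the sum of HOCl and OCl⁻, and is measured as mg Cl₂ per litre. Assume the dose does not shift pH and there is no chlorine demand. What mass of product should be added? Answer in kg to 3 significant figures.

Volume: 267,000 US gal × 3.785 L/gal = 1,010,595 L.
[OCl⁻]/[HOCl] = 10^(pH − pKa) = 10^(7.34 − 7.46) = 0.7586; fraction as HOCl = 1/(1 + 0.7586) = 0.5686.
Free chlorine required for 2.2 ppm HOCl: 2.2 / 0.5686 = 3.869 ppm.
FC to add: 3.869 − 0.1 = 3.769 mg/L as Cl₂.
Cl₂ equivalent: 3.769 mg/L × 1,010,595 L = 3809 g.
Product at 65.9% available Cl: 3809 / 0.659 = 5780 g.

5.78 kg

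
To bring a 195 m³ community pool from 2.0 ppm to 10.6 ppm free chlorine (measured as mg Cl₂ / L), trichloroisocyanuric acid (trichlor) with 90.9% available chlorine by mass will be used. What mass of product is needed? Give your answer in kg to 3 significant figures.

1.84 kg

Volume: 195 m³ = 195,000 L.
Chlorine deficit: 10.6 − 2.0 = 8.6 ppm = 8.6 mg/L as Cl₂.
Cl₂ equivalent needed: 8.6 mg/L × 195,000 L = 1,677,000 mg = 1677 g.
Product at 90.9% available chlorine: 1677 / 0.909 = 1845 g.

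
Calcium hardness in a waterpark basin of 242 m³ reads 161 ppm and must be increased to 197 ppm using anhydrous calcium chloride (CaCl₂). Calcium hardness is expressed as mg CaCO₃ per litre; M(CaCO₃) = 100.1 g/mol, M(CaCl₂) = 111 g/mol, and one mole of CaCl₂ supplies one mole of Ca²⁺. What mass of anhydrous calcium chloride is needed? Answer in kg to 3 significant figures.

9.66 kg

Volume: 242 m³ = 242,000 L.
Hardness to add: (197 − 161) = 36 mg/L as CaCO₃ × 242,000 L = 8712 g as CaCO₃.
Moles of Ca²⁺ (1 mol Ca²⁺ ≡ 1 mol CaCO₃): 8712 / 100.1 g/mol = 87.03 mol.
Mass of CaCl₂: 87.03 × 111 = 9661 g.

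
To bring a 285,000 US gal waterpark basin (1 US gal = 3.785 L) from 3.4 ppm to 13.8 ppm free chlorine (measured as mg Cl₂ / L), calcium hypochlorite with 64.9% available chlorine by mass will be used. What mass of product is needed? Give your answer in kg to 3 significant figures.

17.3 kg

Volume: 285,000 US gal × 3.785 L/gal = 1,078,725 L.
Chlorine deficit: 13.8 − 3.4 = 10.4 ppm = 10.4 mg/L as Cl₂.
Cl₂ equivalent needed: 10.4 mg/L × 1,078,725 L = 11,220,000 mg = 11,220 g.
Product at 64.9% available chlorine: 11,220 / 0.649 = 17,290 g.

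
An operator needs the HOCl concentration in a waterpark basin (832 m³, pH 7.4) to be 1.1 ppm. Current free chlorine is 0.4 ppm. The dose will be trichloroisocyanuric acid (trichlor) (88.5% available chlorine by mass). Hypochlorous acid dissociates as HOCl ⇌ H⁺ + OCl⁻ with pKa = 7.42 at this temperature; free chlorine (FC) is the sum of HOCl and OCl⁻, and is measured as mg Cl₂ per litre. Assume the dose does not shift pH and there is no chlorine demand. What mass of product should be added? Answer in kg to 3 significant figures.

1.65 kg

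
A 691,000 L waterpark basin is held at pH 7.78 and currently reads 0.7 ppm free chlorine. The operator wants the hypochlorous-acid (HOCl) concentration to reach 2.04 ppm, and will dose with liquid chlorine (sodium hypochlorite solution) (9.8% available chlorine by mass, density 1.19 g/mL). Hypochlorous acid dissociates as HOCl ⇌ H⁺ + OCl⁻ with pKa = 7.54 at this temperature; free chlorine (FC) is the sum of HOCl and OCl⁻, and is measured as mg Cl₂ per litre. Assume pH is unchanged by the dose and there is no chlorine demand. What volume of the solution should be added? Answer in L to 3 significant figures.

[OCl⁻]/[HOCl] = 10^(pH − pKa) = 10^(7.78 − 7.54) = 1.738; fraction as HOCl = 1/(1 + 1.738) = 0.3653.
Free chlorine required for 2.04 ppm HOCl: 2.04 / 0.3653 = 5.585 ppm.
FC to add: 5.585 − 0.7 = 4.885 mg/L as Cl₂.
Cl₂ equivalent: 4.885 mg/L × 691,000 L = 3376 g.
Product at 9.8% available Cl: 3376 / 0.098 = 34,450 g.
Volume: 34,450 g ÷ 1.19 g/mL = 28,950 mL.

28.9 L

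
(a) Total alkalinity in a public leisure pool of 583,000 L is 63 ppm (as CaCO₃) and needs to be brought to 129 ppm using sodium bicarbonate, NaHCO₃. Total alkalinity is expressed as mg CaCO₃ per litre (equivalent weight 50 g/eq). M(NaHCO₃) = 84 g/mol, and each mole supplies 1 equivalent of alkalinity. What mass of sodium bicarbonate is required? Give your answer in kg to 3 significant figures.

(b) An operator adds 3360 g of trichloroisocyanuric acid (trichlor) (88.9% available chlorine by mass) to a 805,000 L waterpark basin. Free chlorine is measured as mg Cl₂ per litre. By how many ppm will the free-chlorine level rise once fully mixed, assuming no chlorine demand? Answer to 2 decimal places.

(a) 64.6 kg; (b) 3.71 ppm

(a) Alkalinity to add: (129 − 63) = 66 mg/L as CaCO₃ × 583,000 L = 38,480 g as CaCO₃.
(a) Equivalents: 38,480 g ÷ 50 g/eq = 769.6 eq.
(a) NaHCO₃ supplies 1 eq per mole → 769.6 mol.
(a) Mass: 769.6 mol × 84 g/mol = 64,640 g.

(b) Available chlorine delivered: 3360 g × 0.889 = 2987 g as Cl₂.
(b) Concentration rise: 2987 g / 805,000 L = 3.711 mg/L = 3.71 ppm.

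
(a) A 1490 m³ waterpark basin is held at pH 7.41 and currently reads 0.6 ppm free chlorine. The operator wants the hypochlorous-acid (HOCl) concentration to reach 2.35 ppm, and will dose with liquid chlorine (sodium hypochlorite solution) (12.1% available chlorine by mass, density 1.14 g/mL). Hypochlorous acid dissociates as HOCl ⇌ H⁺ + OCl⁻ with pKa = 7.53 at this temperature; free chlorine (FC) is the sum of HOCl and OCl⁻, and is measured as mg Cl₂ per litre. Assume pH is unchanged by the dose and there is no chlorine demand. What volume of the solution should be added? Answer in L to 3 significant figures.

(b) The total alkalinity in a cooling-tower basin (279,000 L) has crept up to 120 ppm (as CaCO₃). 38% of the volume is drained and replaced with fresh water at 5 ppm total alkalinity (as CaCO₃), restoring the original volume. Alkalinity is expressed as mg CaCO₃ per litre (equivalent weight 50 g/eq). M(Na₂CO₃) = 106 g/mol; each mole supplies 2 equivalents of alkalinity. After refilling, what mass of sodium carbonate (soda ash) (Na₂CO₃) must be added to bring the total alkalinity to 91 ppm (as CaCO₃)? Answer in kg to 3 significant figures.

(a) 38.2 L; (b) 4.35 kg

(a) Volume: 1490 m³ = 1,490,000 L.
(a) [OCl⁻]/[HOCl] = 10^(pH − pKa) = 10^(7.41 − 7.53) = 0.7586; fraction as HOCl = 1/(1 + 0.7586) = 0.5686.
(a) Free chlorine required for 2.35 ppm HOCl: 2.35 / 0.5686 = 4.133 ppm.
(a) FC to add: 4.133 − 0.6 = 3.533 mg/L as Cl₂.
(a) Cl₂ equivalent: 3.533 mg/L × 1,490,000 L = 5264 g.
(a) Product at 12.1% available Cl: 5264 / 0.121 = 43,500 g.
(a) Volume: 43,500 g ÷ 1.14 g/mL = 38,160 mL.

(b) After draining 38% and refilling: 120 × 0.62 + 5 × 0.38 = 76.3 ppm.
(b) Deficit to target: 91 − 76.3 = 14.7 mg/L.
(b) As CaCO₃: 14.7 mg/L × 279,000 L = 4101 g; ÷ 50 g/eq ÷ 2 = 41.01 mol Na₂CO₃.
(b) Mass: 41.01 × 106 = 4347 g.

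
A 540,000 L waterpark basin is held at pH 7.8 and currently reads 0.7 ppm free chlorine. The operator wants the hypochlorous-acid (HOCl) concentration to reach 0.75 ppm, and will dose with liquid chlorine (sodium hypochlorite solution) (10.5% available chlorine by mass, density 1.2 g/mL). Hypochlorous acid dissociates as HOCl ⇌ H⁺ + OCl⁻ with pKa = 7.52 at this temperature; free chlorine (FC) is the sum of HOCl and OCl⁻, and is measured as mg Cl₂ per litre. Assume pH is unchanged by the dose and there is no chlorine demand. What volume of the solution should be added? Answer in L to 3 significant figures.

[OCl⁻]/[HOCl] = 10^(pH − pKa) = 10^(7.8 − 7.52) = 1.905; fraction as HOCl = 1/(1 + 1.905) = 0.3442.
Free chlorine required for 0.75 ppm HOCl: 0.75 / 0.3442 = 2.179 ppm.
FC to add: 2.179 − 0.7 = 1.479 mg/L as Cl₂.
Cl₂ equivalent: 1.479 mg/L × 540,000 L = 798.7 g.
Product at 10.5% available Cl: 798.7 / 0.105 = 7607 g.
Volume: 7607 g ÷ 1.2 g/mL = 6339 mL.

6.34 L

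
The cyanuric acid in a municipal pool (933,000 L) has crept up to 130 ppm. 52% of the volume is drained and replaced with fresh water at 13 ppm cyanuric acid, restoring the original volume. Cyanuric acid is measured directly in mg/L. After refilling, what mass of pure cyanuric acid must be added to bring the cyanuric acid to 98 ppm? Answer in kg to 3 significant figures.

26.9 kg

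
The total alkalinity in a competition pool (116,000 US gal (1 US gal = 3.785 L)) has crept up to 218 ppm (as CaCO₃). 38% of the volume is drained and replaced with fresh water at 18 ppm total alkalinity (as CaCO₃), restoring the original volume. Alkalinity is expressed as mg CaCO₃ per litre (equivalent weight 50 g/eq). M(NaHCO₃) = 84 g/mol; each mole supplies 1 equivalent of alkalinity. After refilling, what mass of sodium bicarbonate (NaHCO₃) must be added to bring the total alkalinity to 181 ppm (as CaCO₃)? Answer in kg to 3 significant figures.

28.8 kg

Volume: 116,000 US gal × 3.785 L/gal = 439,060 L.
After draining 38% and refilling: 218 × 0.62 + 18 × 0.38 = 142 ppm.
Deficit to target: 181 − 142 = 39 mg/L.
As CaCO₃: 39 mg/L × 439,060 L = 17,120 g; ÷ 50 g/eq ÷ 1 = 342.5 mol NaHCO₃.
Mass: 342.5 × 84 = 28,770 g.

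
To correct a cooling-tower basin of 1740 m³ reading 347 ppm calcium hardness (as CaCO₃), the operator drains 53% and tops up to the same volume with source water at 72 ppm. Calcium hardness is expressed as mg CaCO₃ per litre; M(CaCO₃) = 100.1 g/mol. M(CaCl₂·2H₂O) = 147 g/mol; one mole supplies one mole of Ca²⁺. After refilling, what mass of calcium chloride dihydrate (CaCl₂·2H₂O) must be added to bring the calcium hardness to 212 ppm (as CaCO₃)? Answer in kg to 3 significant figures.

Volume: 1740 m³ = 1,740,000 L.
After draining 53% and refilling: 347 × 0.47 + 72 × 0.53 = 201.25 ppm.
Deficit to target: 212 − 201.25 = 10.75 mg/L.
As CaCO₃: 10.75 mg/L × 1,740,000 L = 18,700 g; ÷ 100.1 = 186.9 mol Ca²⁺.
Mass: 186.9 × 147 = 27,470 g.

27.5 kg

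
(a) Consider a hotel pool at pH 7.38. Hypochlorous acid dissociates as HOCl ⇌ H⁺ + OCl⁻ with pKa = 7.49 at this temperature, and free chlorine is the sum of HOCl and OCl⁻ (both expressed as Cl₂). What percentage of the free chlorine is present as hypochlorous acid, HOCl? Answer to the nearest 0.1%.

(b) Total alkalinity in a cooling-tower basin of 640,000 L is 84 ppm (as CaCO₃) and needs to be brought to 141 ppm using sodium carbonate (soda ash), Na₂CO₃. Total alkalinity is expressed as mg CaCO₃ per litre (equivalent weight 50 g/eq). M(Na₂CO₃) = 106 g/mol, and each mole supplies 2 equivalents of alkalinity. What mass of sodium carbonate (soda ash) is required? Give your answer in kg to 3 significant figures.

(a) [OCl⁻]/[HOCl] = 10^(pH − pKa) = 10^(7.38 − 7.49) = 10^-0.11 = 0.7762.
(a) Fraction as HOCl = 1 / (1 + 0.7762) = 0.563.

(b) Alkalinity to add: (141 − 84) = 57 mg/L as CaCO₃ × 640,000 L = 36,480 g as CaCO₃.
(b) Equivalents: 36,480 g ÷ 50 g/eq = 729.6 eq.
(b) Each mole of Na₂CO₃ supplies 2 eq, so 729.6 / 2 = 364.8 mol.
(b) Mass: 364.8 mol × 106 g/mol = 38,670 g.

(a) 56.3%; (b) 38.7 kg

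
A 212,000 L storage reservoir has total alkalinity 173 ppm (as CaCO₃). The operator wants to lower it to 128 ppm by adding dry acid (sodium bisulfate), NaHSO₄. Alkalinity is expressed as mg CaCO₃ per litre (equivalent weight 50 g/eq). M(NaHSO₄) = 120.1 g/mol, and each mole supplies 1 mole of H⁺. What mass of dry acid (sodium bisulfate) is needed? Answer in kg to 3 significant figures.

Alkalinity to neutralize: (173 − 128) = 45 mg/L as CaCO₃ × 212,000 L = 9540 g as CaCO₃.
Equivalents of H⁺ required: 9540 ÷ 50 g/eq = 190.8 eq = 190.8 mol NaHSO₄.
Mass of NaHSO₄: 190.8 × 120.1 = 22,920 g.

22.9 kg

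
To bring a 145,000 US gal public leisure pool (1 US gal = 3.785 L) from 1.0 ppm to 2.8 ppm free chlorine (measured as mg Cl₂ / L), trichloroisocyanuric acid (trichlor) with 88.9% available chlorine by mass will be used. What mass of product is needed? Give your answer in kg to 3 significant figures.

1.11 kg

Volume: 145,000 US gal × 3.785 L/gal = 548,825 L.
Chlorine deficit: 2.8 − 1.0 = 1.8 ppm = 1.8 mg/L as Cl₂.
Cl₂ equivalent needed: 1.8 mg/L × 548,825 L = 987,900 mg = 987.9 g.
Product at 88.9% available chlorine: 987.9 / 0.889 = 1111 g.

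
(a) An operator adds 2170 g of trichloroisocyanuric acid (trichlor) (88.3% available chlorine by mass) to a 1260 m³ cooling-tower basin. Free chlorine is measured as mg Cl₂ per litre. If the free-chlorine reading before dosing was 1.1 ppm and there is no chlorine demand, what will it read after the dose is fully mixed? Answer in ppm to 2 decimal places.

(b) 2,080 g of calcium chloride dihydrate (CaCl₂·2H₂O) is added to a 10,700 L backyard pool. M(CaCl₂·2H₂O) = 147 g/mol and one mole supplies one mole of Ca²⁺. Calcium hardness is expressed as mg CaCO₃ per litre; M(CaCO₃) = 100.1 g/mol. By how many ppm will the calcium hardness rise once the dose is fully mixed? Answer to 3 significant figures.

(a) Volume: 1260 m³ = 1,260,000 L.
(a) Available chlorine delivered: 2170 g × 0.883 = 1916 g as Cl₂.
(a) Concentration rise: 1916 g / 1,260,000 L = 1.521 mg/L = 1.52 ppm.
(a) Final FC: 1.1 + 1.52 = 2.62 ppm.

(b) Moles of Ca²⁺: 2,080 g ÷ 147 g/mol = 14.15 mol.
(b) As CaCO₃: 14.15 mol × 100.1 g/mol = 1416 g.
(b) Rise: 1416 g / 10,700 L × 1000 = 132.4 mg/L.

(a) 2.62 ppm; (b) 132 ppm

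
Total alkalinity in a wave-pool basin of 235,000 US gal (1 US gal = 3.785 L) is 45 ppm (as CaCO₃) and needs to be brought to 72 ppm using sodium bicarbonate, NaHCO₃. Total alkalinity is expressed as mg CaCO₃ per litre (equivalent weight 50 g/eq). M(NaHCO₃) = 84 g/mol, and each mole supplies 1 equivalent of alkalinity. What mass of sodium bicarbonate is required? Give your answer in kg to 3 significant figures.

40.3 kg

Volume: 235,000 US gal × 3.785 L/gal = 889,475 L.
Alkalinity to add: (72 − 45) = 27 mg/L as CaCO₃ × 889,475 L = 24,020 g as CaCO₃.
Equivalents: 24,020 g ÷ 50 g/eq = 480.3 eq.
NaHCO₃ supplies 1 eq per mole → 480.3 mol.
Mass: 480.3 mol × 84 g/mol = 40,350 g.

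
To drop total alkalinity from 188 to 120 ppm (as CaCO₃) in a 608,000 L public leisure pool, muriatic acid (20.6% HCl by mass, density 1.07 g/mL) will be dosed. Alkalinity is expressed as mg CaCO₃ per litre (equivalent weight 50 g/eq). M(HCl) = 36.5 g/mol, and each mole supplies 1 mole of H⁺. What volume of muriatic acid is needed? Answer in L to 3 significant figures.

Alkalinity to neutralize: (188 − 120) = 68 mg/L as CaCO₃ × 608,000 L = 41,340 g as CaCO₃.
Equivalents of H⁺ required: 41,340 ÷ 50 g/eq = 826.9 eq = 826.9 mol HCl.
Mass of HCl: 826.9 × 36.5 = 30,180 g.
Mass of 20.6% solution: 30,180 / 0.206 = 146,500 g.
Volume: 146,500 g ÷ 1.07 g/mL = 136,900 mL.

137 L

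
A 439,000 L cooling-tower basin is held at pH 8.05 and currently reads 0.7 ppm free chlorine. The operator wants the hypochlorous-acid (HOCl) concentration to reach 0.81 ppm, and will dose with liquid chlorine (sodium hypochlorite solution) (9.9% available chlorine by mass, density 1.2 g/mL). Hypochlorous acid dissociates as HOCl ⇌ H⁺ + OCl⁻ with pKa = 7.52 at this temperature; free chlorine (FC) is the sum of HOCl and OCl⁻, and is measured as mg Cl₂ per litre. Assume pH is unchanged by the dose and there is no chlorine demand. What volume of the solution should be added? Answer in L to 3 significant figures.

[OCl⁻]/[HOCl] = 10^(pH − pKa) = 10^(8.05 − 7.52) = 3.388; fraction as HOCl = 1/(1 + 3.388) = 0.2279.
Free chlorine required for 0.81 ppm HOCl: 0.81 / 0.2279 = 3.555 ppm.
FC to add: 3.555 − 0.7 = 2.855 mg/L as Cl₂.
Cl₂ equivalent: 2.855 mg/L × 439,000 L = 1253 g.
Product at 9.9% available Cl: 1253 / 0.099 = 12,660 g.
Volume: 12,660 g ÷ 1.2 g/mL = 10,550 mL.

10.5 L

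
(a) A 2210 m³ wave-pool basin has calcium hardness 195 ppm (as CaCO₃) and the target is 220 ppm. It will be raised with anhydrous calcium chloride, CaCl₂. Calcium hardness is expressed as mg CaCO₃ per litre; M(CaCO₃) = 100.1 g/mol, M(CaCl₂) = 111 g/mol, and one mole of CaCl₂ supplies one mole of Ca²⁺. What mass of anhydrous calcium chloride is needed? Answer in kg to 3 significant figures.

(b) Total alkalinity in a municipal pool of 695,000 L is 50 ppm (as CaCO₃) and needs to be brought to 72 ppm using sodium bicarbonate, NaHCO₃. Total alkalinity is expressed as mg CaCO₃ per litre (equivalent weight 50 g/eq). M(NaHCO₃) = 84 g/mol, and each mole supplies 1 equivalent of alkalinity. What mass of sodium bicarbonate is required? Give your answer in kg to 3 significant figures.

(a) Volume: 2210 m³ = 2,210,000 L.
(a) Hardness to add: (220 − 195) = 25 mg/L as CaCO₃ × 2,210,000 L = 55,250 g as CaCO₃.
(a) Moles of Ca²⁺ (1 mol Ca²⁺ ≡ 1 mol CaCO₃): 55,250 / 100.1 g/mol = 551.9 mol.
(a) Mass of CaCl₂: 551.9 × 111 = 61,270 g.

(b) Alkalinity to add: (72 − 50) = 22 mg/L as CaCO₃ × 695,000 L = 15,290 g as CaCO₃.
(b) Equivalents: 15,290 g ÷ 50 g/eq = 305.8 eq.
(b) NaHCO₃ supplies 1 eq per mole → 305.8 mol.
(b) Mass: 305.8 mol × 84 g/mol = 25,690 g.

(a) 61.3 kg; (b) 25.7 kg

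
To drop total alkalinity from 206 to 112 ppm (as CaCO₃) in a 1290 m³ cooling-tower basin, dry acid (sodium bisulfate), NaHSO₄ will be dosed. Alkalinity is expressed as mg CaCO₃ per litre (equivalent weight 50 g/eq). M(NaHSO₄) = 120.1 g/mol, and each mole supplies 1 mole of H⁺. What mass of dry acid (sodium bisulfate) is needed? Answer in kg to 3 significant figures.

Volume: 1290 m³ = 1,290,000 L.
Alkalinity to neutralize: (206 − 112) = 94 mg/L as CaCO₃ × 1,290,000 L = 121,300 g as CaCO₃.
Equivalents of H⁺ required: 121,300 ÷ 50 g/eq = 2425 eq = 2425 mol NaHSO₄.
Mass of NaHSO₄: 2425 × 120.1 = 291,300 g.

291 kg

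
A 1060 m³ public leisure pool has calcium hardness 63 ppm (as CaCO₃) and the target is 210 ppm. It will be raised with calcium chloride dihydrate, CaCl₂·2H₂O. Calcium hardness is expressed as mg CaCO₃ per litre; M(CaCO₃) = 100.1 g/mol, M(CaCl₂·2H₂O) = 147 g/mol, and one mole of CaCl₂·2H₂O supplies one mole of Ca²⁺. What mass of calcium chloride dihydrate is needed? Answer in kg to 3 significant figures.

229 kg

Volume: 1060 m³ = 1,060,000 L.
Hardness to add: (210 − 63) = 147 mg/L as CaCO₃ × 1,060,000 L = 155,800 g as CaCO₃.
Moles of Ca²⁺ (1 mol Ca²⁺ ≡ 1 mol CaCO₃): 155,800 / 100.1 g/mol = 1557 mol.
Mass of CaCl₂·2H₂O: 1557 × 147 = 228,800 g.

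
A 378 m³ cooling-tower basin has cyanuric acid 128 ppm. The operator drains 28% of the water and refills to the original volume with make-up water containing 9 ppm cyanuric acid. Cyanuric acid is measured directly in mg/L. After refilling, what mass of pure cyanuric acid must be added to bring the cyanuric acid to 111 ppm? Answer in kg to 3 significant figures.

Volume: 378 m³ = 378,000 L.
After draining 28% and refilling: 128 × 0.72 + 9 × 0.28 = 94.68 ppm.
Deficit to target: 111 − 94.68 = 16.32 mg/L.
Mass: 16.32 mg/L × 378,000 L = 6169 g cyanuric acid.

6.17 kg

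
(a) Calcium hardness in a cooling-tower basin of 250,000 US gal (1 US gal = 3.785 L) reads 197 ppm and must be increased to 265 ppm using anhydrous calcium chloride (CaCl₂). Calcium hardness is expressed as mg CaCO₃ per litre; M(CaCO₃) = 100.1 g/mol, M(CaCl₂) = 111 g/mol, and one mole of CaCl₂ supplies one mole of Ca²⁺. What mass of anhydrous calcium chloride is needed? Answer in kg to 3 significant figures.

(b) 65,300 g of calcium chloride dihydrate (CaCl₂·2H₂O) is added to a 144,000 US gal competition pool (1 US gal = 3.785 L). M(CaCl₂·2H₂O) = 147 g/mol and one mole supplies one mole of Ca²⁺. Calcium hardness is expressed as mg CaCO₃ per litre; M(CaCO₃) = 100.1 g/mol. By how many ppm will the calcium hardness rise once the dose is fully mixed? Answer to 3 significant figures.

(a) Volume: 250,000 US gal × 3.785 L/gal = 946,250 L.
(a) Hardness to add: (265 − 197) = 68 mg/L as CaCO₃ × 946,250 L = 64,340 g as CaCO₃.
(a) Moles of Ca²⁺ (1 mol Ca²⁺ ≡ 1 mol CaCO₃): 64,340 / 100.1 g/mol = 642.8 mol.
(a) Mass of CaCl₂: 642.8 × 111 = 71,350 g.

(b) Volume: 144,000 US gal × 3.785 L/gal = 545,040 L.
(b) Moles of Ca²⁺: 65,300 g ÷ 147 g/mol = 444.2 mol.
(b) As CaCO₃: 444.2 mol × 100.1 g/mol = 44,470 g.
(b) Rise: 44,470 g / 545,040 L × 1000 = 81.58 mg/L.

(a) 71.4 kg; (b) 81.6 ppm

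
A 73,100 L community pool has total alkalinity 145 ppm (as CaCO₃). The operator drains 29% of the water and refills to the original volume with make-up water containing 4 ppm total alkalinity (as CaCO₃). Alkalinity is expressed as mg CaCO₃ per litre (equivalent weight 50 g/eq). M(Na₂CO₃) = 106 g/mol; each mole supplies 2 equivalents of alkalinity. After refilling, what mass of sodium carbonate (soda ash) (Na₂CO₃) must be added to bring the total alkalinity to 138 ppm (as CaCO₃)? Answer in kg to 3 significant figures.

2.63 kg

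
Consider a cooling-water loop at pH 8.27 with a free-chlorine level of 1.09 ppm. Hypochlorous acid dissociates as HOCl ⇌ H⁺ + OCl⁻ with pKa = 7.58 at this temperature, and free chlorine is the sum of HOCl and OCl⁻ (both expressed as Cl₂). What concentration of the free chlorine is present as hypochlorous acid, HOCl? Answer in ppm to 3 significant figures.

0.185 ppm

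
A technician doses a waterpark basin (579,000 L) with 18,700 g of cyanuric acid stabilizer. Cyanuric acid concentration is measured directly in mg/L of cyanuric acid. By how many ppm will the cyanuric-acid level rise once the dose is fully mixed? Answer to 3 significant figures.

Rise: 18,700 g / 579,000 L × 1000 = 32.3 mg/L.

32.3 ppm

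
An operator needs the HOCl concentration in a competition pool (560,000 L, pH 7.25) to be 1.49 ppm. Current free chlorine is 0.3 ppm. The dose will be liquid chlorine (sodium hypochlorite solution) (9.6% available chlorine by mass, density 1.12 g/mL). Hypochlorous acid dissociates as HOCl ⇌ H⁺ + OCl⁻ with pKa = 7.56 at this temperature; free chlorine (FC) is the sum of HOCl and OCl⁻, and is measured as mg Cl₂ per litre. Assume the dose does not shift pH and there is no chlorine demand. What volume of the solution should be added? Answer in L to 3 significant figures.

10.0 L

[OCl⁻]/[HOCl] = 10^(pH − pKa) = 10^(7.25 − 7.56) = 0.4898; fraction as HOCl = 1/(1 + 0.4898) = 0.6712.
Free chlorine required for 1.49 ppm HOCl: 1.49 / 0.6712 = 2.22 ppm.
FC to add: 2.22 − 0.3 = 1.92 mg/L as Cl₂.
Cl₂ equivalent: 1.92 mg/L × 560,000 L = 1075 g.
Product at 9.6% available Cl: 1075 / 0.096 = 11,200 g.
Volume: 11,200 g ÷ 1.12 g/mL = 9999 mL.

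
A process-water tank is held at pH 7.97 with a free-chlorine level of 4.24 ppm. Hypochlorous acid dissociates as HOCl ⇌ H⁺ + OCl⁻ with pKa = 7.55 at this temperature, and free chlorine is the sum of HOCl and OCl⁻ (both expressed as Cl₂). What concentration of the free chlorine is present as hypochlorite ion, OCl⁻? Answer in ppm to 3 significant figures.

3.07 ppm

[OCl⁻]/[HOCl] = 10^(pH − pKa) = 10^(7.97 − 7.55) = 10^0.42 = 2.63.
Fraction as HOCl = 1 / (1 + 2.63) = 0.2755.
OCl⁻ = (1 − 0.2755) × 4.24 ppm = 3.072 ppm.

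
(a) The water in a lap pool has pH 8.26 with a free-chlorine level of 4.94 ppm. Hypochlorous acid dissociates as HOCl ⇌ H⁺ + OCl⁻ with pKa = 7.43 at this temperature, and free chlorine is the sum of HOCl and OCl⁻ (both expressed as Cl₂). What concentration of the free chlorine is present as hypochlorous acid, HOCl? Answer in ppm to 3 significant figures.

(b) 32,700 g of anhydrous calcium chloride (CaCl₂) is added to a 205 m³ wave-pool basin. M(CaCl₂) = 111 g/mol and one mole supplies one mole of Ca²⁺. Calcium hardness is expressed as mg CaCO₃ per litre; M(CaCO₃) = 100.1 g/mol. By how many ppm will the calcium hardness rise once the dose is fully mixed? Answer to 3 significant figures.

(a) [OCl⁻]/[HOCl] = 10^(pH − pKa) = 10^(8.26 − 7.43) = 10^0.83 = 6.761.
(a) Fraction as HOCl = 1 / (1 + 6.761) = 0.1289.
(a) HOCl = 0.1289 × 4.94 ppm = 0.6365 ppm.

(b) Volume: 205 m³ = 205,000 L.
(b) Moles of Ca²⁺: 32,700 g ÷ 111 g/mol = 294.6 mol.
(b) As CaCO₃: 294.6 mol × 100.1 g/mol = 29,490 g.
(b) Rise: 29,490 g / 205,000 L × 1000 = 143.8 mg/L.

(a) 0.637 ppm; (b) 144 ppm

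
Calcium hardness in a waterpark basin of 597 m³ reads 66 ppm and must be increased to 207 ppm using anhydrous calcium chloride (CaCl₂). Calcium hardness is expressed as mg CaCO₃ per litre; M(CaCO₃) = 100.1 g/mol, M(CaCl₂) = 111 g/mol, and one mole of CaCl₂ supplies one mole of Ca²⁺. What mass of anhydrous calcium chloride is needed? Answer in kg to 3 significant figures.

93.3 kg

Volume: 597 m³ = 597,000 L.
Hardness to add: (207 − 66) = 141 mg/L as CaCO₃ × 597,000 L = 84,180 g as CaCO₃.
Moles of Ca²⁺ (1 mol Ca²⁺ ≡ 1 mol CaCO₃): 84,180 / 100.1 g/mol = 840.9 mol.
Mass of CaCl₂: 840.9 × 111 = 93,340 g.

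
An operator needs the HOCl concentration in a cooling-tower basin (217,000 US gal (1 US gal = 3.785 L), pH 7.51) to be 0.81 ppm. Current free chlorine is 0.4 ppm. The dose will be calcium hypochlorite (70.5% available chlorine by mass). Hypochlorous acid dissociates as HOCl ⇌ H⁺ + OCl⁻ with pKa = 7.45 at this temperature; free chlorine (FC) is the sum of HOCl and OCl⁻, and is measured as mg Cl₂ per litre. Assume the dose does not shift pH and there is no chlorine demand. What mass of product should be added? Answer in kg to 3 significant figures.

Volume: 217,000 US gal × 3.785 L/gal = 821,345 L.
[OCl⁻]/[HOCl] = 10^(pH − pKa) = 10^(7.51 − 7.45) = 1.148; fraction as HOCl = 1/(1 + 1.148) = 0.4655.
Free chlorine required for 0.81 ppm HOCl: 0.81 / 0.4655 = 1.74 ppm.
FC to add: 1.74 − 0.4 = 1.34 mg/L as Cl₂.
Cl₂ equivalent: 1.34 mg/L × 821,345 L = 1101 g.
Product at 70.5% available Cl: 1101 / 0.705 = 1561 g.

1.56 kg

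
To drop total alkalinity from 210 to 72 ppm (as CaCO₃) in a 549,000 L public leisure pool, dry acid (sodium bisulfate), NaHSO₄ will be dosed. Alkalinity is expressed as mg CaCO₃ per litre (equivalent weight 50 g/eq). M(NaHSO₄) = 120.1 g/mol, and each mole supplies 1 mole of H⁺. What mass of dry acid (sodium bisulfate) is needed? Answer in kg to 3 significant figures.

182 kg

Alkalinity to neutralize: (210 − 72) = 138 mg/L as CaCO₃ × 549,000 L = 75,760 g as CaCO₃.
Equivalents of H⁺ required: 75,760 ÷ 50 g/eq = 1515 eq = 1515 mol NaHSO₄.
Mass of NaHSO₄: 1515 × 120.1 = 182,000 g.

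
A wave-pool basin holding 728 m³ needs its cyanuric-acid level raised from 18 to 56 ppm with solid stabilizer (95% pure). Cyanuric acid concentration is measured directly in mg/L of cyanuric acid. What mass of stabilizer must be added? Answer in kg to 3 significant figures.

Volume: 728 m³ = 728,000 L.
CYA to add: (56 − 18) = 38 mg/L × 728,000 L = 27,660 g cyanuric acid.
At 95% purity: 27,660 / 0.95 = 29,120 g product.

29.1 kg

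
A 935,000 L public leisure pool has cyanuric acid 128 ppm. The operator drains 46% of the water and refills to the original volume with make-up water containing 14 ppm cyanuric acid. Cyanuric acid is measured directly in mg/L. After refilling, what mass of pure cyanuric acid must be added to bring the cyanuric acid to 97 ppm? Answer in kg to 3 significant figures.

After draining 46% and refilling: 128 × 0.54 + 14 × 0.46 = 75.56 ppm.
Deficit to target: 97 − 75.56 = 21.44 mg/L.
Mass: 21.44 mg/L × 935,000 L = 20,050 g cyanuric acid.

20.0 kg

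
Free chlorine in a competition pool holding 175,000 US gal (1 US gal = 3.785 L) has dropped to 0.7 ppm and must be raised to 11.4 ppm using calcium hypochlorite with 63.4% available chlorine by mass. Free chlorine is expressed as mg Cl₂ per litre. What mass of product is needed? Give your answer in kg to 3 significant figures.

11.2 kg

Volume: 175,000 US gal × 3.785 L/gal = 662,375 L.
Chlorine deficit: 11.4 − 0.7 = 10.7 ppm = 10.7 mg/L as Cl₂.
Cl₂ equivalent needed: 10.7 mg/L × 662,375 L = 7,087,000 mg = 7087 g.
Product at 63.4% available chlorine: 7087 / 0.634 = 11,180 g.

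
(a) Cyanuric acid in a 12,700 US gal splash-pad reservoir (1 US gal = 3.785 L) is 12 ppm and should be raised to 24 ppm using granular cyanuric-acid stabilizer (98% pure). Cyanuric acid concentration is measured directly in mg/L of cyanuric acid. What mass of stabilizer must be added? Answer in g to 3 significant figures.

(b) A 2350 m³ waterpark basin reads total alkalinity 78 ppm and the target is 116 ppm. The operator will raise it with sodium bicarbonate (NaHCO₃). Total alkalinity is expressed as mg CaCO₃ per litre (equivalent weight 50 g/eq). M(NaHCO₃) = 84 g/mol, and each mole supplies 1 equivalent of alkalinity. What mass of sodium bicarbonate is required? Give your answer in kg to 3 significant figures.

(a) 589 g; (b) 150 kg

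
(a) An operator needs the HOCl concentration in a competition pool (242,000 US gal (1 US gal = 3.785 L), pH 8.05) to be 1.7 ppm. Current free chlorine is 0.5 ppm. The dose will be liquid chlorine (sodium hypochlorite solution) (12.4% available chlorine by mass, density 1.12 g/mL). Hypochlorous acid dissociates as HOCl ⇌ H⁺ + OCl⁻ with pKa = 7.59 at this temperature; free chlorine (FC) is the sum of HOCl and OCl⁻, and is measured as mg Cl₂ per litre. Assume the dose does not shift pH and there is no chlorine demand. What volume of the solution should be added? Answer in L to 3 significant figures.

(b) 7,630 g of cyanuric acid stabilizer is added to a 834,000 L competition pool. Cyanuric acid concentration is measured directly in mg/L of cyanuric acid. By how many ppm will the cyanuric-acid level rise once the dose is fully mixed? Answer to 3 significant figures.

(a) 40.3 L; (b) 9.15 ppm

(a) Volume: 242,000 US gal × 3.785 L/gal = 915,970 L.
(a) [OCl⁻]/[HOCl] = 10^(pH − pKa) = 10^(8.05 − 7.59) = 2.884; fraction as HOCl = 1/(1 + 2.884) = 0.2575.
(a) Free chlorine required for 1.7 ppm HOCl: 1.7 / 0.2575 = 6.603 ppm.
(a) FC to add: 6.603 − 0.5 = 6.103 mg/L as Cl₂.
(a) Cl₂ equivalent: 6.103 mg/L × 915,970 L = 5590 g.
(a) Product at 12.4% available Cl: 5590 / 0.124 = 45,080 g.
(a) Volume: 45,080 g ÷ 1.12 g/mL = 40,250 mL.

(b) Rise: 7,630 g / 834,000 L × 1000 = 9.149 mg/L.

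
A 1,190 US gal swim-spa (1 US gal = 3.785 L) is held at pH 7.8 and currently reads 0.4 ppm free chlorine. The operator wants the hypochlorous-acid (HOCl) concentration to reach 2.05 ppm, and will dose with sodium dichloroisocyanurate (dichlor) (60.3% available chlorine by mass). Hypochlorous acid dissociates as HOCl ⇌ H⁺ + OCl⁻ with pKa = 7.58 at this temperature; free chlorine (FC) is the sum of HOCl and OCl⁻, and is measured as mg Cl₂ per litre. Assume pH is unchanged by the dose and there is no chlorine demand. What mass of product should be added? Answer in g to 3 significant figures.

37.7 g

Volume: 1,190 US gal × 3.785 L/gal = 4,504 L.
[OCl⁻]/[HOCl] = 10^(pH − pKa) = 10^(7.8 − 7.58) = 1.66; fraction as HOCl = 1/(1 + 1.66) = 0.376.
Free chlorine required for 2.05 ppm HOCl: 2.05 / 0.376 = 5.452 ppm.
FC to add: 5.452 − 0.4 = 5.052 mg/L as Cl₂.
Cl₂ equivalent: 5.052 mg/L × 4,504 L = 22.76 g.
Product at 60.3% available Cl: 22.76 / 0.603 = 37.74 g.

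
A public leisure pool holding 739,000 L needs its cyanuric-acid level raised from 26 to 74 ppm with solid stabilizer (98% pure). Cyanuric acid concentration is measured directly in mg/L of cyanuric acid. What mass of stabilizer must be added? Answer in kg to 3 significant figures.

CYA to add: (74 − 26) = 48 mg/L × 739,000 L = 35,470 g cyanuric acid.
At 98% purity: 35,470 / 0.98 = 36,200 g product.

36.2 kg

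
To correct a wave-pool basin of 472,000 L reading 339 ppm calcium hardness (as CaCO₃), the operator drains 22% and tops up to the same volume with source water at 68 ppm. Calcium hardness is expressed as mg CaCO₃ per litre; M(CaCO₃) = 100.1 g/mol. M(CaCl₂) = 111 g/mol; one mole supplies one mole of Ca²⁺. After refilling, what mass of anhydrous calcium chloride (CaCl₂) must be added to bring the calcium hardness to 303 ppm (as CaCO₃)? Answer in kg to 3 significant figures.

After draining 22% and refilling: 339 × 0.78 + 68 × 0.22 = 279.38 ppm.
Deficit to target: 303 − 279.38 = 23.62 mg/L.
As CaCO₃: 23.62 mg/L × 472,000 L = 11,150 g; ÷ 100.1 = 111.4 mol Ca²⁺.
Mass: 111.4 × 111 = 12,360 g.

12.4 kg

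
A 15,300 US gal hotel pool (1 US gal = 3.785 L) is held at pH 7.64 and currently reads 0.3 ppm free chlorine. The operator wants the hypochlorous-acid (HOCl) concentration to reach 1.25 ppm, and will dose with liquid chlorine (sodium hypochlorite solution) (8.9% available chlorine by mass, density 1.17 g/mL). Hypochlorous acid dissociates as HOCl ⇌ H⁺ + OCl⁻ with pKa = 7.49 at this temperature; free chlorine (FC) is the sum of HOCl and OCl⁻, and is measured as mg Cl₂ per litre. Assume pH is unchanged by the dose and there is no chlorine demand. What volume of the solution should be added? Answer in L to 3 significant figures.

Volume: 15,300 US gal × 3.785 L/gal = 57,910 L.
[OCl⁻]/[HOCl] = 10^(pH − pKa) = 10^(7.64 − 7.49) = 1.413; fraction as HOCl = 1/(1 + 1.413) = 0.4145.
Free chlorine required for 1.25 ppm HOCl: 1.25 / 0.4145 = 3.016 ppm.
FC to add: 3.016 − 0.3 = 2.716 mg/L as Cl₂.
Cl₂ equivalent: 2.716 mg/L × 57,910 L = 157.3 g.
Product at 8.9% available Cl: 157.3 / 0.089 = 1767 g.
Volume: 1767 g ÷ 1.17 g/mL = 1510 mL.

1.51 L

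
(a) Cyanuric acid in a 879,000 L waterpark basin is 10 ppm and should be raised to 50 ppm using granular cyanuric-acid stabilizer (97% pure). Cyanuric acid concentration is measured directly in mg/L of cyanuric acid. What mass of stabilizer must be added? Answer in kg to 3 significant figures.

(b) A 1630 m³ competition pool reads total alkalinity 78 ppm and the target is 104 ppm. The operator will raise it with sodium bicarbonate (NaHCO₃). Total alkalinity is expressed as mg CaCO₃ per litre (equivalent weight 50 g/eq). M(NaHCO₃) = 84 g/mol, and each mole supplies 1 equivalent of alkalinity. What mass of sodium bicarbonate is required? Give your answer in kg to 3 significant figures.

(a) 36.2 kg; (b) 71.2 kg

(a) CYA to add: (50 − 10) = 40 mg/L × 879,000 L = 35,160 g cyanuric acid.
(a) At 97% purity: 35,160 / 0.97 = 36,250 g product.

(b) Volume: 1630 m³ = 1,630,000 L.
(b) Alkalinity to add: (104 − 78) = 26 mg/L as CaCO₃ × 1,630,000 L = 42,380 g as CaCO₃.
(b) Equivalents: 42,380 g ÷ 50 g/eq = 847.6 eq.
(b) NaHCO₃ supplies 1 eq per mole → 847.6 mol.
(b) Mass: 847.6 mol × 84 g/mol = 71,200 g.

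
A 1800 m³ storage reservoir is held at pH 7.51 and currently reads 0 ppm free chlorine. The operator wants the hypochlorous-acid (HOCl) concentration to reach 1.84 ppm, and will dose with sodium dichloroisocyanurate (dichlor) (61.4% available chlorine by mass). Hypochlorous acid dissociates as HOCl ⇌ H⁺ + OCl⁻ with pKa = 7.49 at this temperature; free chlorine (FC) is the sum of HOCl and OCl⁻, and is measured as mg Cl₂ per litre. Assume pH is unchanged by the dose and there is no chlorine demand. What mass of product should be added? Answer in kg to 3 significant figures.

11.0 kg

Volume: 1800 m³ = 1,800,000 L.
[OCl⁻]/[HOCl] = 10^(pH − pKa) = 10^(7.51 − 7.49) = 1.047; fraction as HOCl = 1/(1 + 1.047) = 0.4885.
Free chlorine required for 1.84 ppm HOCl: 1.84 / 0.4885 = 3.767 ppm.
FC to add: 3.767 − 0 = 3.767 mg/L as Cl₂.
Cl₂ equivalent: 3.767 mg/L × 1,800,000 L = 6780 g.
Product at 61.4% available Cl: 6780 / 0.614 = 11,040 g.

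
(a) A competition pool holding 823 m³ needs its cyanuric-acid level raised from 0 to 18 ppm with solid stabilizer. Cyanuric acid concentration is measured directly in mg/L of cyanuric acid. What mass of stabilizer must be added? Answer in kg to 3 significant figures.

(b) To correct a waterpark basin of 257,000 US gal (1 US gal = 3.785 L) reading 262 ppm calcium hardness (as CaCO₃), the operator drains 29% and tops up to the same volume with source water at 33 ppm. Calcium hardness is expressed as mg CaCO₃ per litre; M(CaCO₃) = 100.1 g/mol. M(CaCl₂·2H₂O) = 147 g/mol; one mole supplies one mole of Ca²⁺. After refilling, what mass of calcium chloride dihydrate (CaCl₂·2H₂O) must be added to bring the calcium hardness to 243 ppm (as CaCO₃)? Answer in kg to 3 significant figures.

(a) 14.8 kg; (b) 67.7 kg

(a) Volume: 823 m³ = 823,000 L.
(a) CYA to add: (18 − 0) = 18 mg/L × 823,000 L = 14,810 g cyanuric acid.

(b) Volume: 257,000 US gal × 3.785 L/gal = 972,745 L.
(b) After draining 29% and refilling: 262 × 0.71 + 33 × 0.29 = 195.59 ppm.
(b) Deficit to target: 243 − 195.59 = 47.41 mg/L.
(b) As CaCO₃: 47.41 mg/L × 972,745 L = 46,120 g; ÷ 100.1 = 460.7 mol Ca²⁺.
(b) Mass: 460.7 × 147 = 67,730 g.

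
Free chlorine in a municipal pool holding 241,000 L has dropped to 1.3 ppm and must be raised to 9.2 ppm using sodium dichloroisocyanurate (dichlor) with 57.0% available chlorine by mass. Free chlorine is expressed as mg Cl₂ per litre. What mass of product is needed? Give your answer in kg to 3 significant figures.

3.34 kg

Chlorine deficit: 9.2 − 1.3 = 7.9 ppm = 7.9 mg/L as Cl₂.
Cl₂ equivalent needed: 7.9 mg/L × 241,000 L = 1,904,000 mg = 1904 g.
Product at 57.0% available chlorine: 1904 / 0.57 = 3340 g.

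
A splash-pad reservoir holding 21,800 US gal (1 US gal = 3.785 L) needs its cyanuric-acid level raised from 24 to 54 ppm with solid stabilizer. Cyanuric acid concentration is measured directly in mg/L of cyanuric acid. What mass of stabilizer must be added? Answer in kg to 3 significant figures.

2.48 kg

Volume: 21,800 US gal × 3.785 L/gal = 82,513 L.
CYA to add: (54 − 24) = 30 mg/L × 82,513 L = 2475 g cyanuric acid.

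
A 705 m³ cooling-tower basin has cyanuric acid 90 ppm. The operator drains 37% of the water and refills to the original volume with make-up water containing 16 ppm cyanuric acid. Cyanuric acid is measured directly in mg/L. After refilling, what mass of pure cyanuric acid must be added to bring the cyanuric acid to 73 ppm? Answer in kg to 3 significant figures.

7.32 kg

Volume: 705 m³ = 705,000 L.
After draining 37% and refilling: 90 × 0.63 + 16 × 0.37 = 62.62 ppm.
Deficit to target: 73 − 62.62 = 10.38 mg/L.
Mass: 10.38 mg/L × 705,000 L = 7318 g cyanuric acid.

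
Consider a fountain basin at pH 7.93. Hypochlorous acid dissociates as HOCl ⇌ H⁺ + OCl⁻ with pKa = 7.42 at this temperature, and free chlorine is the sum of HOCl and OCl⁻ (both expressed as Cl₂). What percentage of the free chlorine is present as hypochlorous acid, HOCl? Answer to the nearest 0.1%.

[OCl⁻]/[HOCl] = 10^(pH − pKa) = 10^(7.93 − 7.42) = 10^0.51 = 3.236.
Fraction as HOCl = 1 / (1 + 3.236) = 0.2361.

23.6%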